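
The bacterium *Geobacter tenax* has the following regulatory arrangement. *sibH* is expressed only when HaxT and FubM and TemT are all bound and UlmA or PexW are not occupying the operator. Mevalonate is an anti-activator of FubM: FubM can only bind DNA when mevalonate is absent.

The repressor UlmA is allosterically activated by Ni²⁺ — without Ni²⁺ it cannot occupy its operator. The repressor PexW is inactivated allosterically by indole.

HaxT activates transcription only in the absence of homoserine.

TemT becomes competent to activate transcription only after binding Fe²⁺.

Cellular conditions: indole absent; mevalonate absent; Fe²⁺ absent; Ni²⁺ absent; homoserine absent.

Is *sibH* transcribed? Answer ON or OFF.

Ni²⁺ is absent, so UlmA is inactive.
Indole is absent, so PexW is active.
Homoserine is absent, so HaxT is active.
Mevalonate is absent, so FubM is active.
Fe²⁺ is absent, so TemT is inactive.
With repressor PexW bound, *sibH* is not transcribed.

OFF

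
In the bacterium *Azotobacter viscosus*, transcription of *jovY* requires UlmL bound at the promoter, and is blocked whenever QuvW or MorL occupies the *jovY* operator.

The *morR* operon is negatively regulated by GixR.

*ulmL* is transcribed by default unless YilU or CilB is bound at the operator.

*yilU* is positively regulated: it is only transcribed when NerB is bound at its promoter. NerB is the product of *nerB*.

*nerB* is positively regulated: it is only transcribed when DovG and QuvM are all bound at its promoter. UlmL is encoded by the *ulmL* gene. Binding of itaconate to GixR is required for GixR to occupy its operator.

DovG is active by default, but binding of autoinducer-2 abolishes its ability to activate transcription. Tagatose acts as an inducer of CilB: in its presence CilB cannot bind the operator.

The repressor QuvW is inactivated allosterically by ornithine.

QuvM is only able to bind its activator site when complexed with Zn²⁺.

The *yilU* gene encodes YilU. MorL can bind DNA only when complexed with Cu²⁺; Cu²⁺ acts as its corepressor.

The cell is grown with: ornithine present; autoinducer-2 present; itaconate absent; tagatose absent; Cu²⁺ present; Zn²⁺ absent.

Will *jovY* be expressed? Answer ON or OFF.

Ornithine is present, so QuvW is inactive.
Cu²⁺ is present, so MorL is active.
Autoinducer-2 is present, so DovG is inactive.
Zn²⁺ is absent, so QuvM is inactive.
Required activator DovG is absent, so *nerB* is not transcribed.
So NerB is not produced.
Required activator NerB is absent, so *yilU* is not transcribed.
So YilU is not produced.
Tagatose is absent, so CilB is active.
With repressor CilB bound, *ulmL* is not transcribed.
So UlmL is not produced.
With repressor MorL bound, *jovY* is not transcribed.

OFF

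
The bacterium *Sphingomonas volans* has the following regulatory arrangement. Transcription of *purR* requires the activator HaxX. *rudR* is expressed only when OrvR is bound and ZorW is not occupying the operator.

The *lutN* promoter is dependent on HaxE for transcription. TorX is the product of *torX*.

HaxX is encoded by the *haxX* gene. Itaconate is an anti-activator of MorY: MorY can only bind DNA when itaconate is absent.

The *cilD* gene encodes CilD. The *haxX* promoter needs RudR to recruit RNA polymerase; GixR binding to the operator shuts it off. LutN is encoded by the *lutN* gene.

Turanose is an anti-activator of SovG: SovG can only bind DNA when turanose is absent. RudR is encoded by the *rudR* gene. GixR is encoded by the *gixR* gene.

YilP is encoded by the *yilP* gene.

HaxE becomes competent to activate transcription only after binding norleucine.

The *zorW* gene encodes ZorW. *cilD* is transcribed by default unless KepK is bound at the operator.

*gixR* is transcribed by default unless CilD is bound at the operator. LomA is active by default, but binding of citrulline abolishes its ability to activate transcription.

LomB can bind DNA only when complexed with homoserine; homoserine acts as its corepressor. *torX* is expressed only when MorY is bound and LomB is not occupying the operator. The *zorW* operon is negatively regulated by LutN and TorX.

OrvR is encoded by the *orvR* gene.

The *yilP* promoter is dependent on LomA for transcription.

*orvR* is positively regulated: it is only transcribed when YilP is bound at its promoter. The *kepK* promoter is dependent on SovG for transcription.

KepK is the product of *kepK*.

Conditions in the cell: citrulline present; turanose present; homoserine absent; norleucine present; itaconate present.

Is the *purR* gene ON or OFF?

OFF

Citrulline is present, so LomA is inactive.
Required activator LomA is absent, so *yilP* is not transcribed.
So YilP is not produced.
Required activator YilP is absent, so *orvR* is not transcribed.
So OrvR is not produced.
Norleucine is present, so HaxE is active.
No repressor is bound and HaxE is active, so *lutN* is transcribed.
So LutN is produced and active.
Itaconate is present, so MorY is inactive.
Homoserine is absent, so LomB is inactive.
Required activator MorY is absent, so *torX* is not transcribed.
So TorX is not produced.
With repressor LutN bound, *zorW* is not transcribed.
So ZorW is not produced.
Required activator OrvR is absent, so *rudR* is not transcribed.
So RudR is not produced.
Turanose is present, so SovG is inactive.
Required activator SovG is absent, so *kepK* is not transcribed.
So KepK is not produced.
With no repressor bound, *cilD* is transcribed.
So CilD is produced and active.
With repressor CilD bound, *gixR* is not transcribed.
So GixR is not produced.
Required activator RudR is absent, so *haxX* is not transcribed.
So HaxX is not produced.
Required activator HaxX is absent, so *purR* is not transcribed.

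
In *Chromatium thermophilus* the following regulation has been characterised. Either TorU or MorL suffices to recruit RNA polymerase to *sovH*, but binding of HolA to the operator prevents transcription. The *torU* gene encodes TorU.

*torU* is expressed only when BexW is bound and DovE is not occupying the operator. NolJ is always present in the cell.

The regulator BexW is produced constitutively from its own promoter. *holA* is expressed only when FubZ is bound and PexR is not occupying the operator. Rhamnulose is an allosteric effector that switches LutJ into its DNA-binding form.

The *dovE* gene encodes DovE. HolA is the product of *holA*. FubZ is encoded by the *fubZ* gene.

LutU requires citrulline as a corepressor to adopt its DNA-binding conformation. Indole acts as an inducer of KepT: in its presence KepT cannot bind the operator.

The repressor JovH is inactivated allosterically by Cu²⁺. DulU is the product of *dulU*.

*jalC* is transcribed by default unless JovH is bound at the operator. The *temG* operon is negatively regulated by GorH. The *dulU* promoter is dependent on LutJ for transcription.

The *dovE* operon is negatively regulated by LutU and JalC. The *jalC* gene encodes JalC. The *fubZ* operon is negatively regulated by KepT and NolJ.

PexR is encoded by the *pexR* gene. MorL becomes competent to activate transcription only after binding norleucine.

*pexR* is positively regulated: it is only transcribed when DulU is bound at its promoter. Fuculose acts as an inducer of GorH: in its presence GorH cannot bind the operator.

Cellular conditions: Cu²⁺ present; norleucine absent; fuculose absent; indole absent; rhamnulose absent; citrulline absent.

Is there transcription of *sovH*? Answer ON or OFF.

BexW is produced constitutively and is active.
Citrulline is absent, so LutU is inactive.
Cu²⁺ is present, so JovH is inactive.
With no repressor bound, *jalC* is transcribed.
So JalC is produced and active.
With repressor JalC bound, *dovE* is not transcribed.
So DovE is not produced.
No repressor is bound and BexW is active, so *torU* is transcribed.
So TorU is produced and active.
Norleucine is absent, so MorL is inactive.
Indole is absent, so KepT is active.
NolJ is produced constitutively and is active.
With repressor KepT bound, *fubZ* is not transcribed.
So FubZ is not produced.
Rhamnulose is absent, so LutJ is inactive.
Required activator LutJ is absent, so *dulU* is not transcribed.
So DulU is not produced.
Required activator DulU is absent, so *pexR* is not transcribed.
So PexR is not produced.
Required activator FubZ is absent, so *holA* is not transcribed.
So HolA is not produced.
Activator TorU is present, so *sovH* is transcribed.

ON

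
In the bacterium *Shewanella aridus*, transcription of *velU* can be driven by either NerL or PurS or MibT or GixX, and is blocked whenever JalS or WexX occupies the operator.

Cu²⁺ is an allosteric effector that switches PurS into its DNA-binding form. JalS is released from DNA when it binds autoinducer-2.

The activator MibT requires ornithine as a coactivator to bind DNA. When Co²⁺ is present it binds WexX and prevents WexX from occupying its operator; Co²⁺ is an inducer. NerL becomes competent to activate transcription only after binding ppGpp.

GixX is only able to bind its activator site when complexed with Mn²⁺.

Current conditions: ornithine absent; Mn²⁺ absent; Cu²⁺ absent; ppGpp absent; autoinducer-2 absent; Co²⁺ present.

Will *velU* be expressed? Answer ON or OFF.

Autoinducer-2 is absent, so JalS is active.
ppGpp is absent, so NerL is inactive.
Cu²⁺ is absent, so PurS is inactive.
Ornithine is absent, so MibT is inactive.
Co²⁺ is present, so WexX is inactive.
Mn²⁺ is absent, so GixX is inactive.
With repressor JalS bound, *velU* is not transcribed.

OFF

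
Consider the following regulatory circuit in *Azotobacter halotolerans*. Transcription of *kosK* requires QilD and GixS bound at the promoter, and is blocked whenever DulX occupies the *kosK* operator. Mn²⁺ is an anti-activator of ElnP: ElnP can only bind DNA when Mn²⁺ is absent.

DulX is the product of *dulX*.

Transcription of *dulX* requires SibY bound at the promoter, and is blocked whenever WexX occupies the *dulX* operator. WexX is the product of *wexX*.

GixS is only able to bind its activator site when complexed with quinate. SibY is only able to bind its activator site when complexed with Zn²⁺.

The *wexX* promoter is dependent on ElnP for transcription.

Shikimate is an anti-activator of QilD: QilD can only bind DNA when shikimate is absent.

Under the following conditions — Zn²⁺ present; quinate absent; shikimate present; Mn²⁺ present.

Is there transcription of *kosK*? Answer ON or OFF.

Shikimate is present, so QilD is inactive.
Mn²⁺ is present, so ElnP is inactive.
Required activator ElnP is absent, so *wexX* is not transcribed.
So WexX is not produced.
Zn²⁺ is present, so SibY is active.
No repressor is bound and SibY is active, so *dulX* is transcribed.
So DulX is produced and active.
Quinate is absent, so GixS is inactive.
With repressor DulX bound, *kosK* is not transcribed.

OFF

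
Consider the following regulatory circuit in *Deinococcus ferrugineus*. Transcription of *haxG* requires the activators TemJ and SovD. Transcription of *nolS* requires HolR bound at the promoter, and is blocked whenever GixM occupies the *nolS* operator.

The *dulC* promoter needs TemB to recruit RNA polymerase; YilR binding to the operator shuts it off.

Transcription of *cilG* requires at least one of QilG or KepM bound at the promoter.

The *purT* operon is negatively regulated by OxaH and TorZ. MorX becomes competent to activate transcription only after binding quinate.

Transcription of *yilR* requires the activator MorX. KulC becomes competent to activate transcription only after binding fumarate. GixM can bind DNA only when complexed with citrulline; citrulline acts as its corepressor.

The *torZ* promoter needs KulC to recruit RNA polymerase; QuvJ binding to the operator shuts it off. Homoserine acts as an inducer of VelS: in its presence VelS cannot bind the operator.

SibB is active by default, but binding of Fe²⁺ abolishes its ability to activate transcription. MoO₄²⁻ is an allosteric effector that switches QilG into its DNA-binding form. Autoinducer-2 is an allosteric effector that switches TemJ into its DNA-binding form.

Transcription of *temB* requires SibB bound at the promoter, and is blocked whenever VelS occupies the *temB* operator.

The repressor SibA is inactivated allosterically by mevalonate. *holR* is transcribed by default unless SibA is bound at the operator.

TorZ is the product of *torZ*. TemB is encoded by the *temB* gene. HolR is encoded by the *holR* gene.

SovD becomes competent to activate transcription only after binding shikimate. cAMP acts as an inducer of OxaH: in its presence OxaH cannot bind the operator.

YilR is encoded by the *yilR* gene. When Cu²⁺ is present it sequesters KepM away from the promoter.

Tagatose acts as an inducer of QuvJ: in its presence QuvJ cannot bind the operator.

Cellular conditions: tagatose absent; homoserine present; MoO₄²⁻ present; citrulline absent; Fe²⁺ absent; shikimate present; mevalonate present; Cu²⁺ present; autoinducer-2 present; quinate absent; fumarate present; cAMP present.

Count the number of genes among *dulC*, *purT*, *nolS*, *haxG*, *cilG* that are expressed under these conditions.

5

Quinate is absent, so MorX is inactive.
Required activator MorX is absent, so *yilR* is not transcribed.
So YilR is not produced.
Homoserine is present, so VelS is inactive.
Fe²⁺ is absent, so SibB is active.
No repressor is bound and SibB is active, so *temB* is transcribed.
So TemB is produced and active.
No repressor is bound and TemB is active, so *dulC* is transcribed.
→ *dulC* is ON.
cAMP is present, so OxaH is inactive.
Tagatose is absent, so QuvJ is active.
Fumarate is present, so KulC is active.
With repressor QuvJ bound, *torZ* is not transcribed.
So TorZ is not produced.
With no repressor bound, *purT* is transcribed.
→ *purT* is ON.
Citrulline is absent, so GixM is inactive.
Mevalonate is present, so SibA is inactive.
With no repressor bound, *holR* is transcribed.
So HolR is produced and active.
No repressor is bound and HolR is active, so *nolS* is transcribed.
→ *nolS* is ON.
Autoinducer-2 is present, so TemJ is active.
Shikimate is present, so SovD is active.
No repressor is bound and TemJ and SovD are active, so *haxG* is transcribed.
→ *haxG* is ON.
MoO₄²⁻ is present, so QilG is active.
Cu²⁺ is present, so KepM is inactive.
Activator QilG is present, so *cilG* is transcribed.
→ *cilG* is ON.
5 of the 5 genes are transcribed.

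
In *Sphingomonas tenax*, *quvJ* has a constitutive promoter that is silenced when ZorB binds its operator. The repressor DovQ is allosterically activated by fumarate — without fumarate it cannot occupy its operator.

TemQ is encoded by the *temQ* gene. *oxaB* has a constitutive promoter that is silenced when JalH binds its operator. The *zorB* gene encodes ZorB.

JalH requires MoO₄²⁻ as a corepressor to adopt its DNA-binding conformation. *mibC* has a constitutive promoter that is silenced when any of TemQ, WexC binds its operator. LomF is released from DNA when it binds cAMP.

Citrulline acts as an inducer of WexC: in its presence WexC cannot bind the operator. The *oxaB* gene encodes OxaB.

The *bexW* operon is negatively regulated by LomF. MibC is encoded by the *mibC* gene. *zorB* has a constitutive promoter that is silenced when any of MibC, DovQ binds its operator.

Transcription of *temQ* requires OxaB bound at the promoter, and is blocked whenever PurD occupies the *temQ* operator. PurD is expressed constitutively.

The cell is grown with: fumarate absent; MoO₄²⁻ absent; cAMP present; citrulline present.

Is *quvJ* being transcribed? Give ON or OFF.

MoO₄²⁻ is absent, so JalH is inactive.
With no repressor bound, *oxaB* is transcribed.
So OxaB is produced and active.
PurD is produced constitutively and is active.
With repressor PurD bound, *temQ* is not transcribed.
So TemQ is not produced.
Citrulline is present, so WexC is inactive.
With no repressor bound, *mibC* is transcribed.
So MibC is produced and active.
Fumarate is absent, so DovQ is inactive.
With repressor MibC bound, *zorB* is not transcribed.
So ZorB is not produced.
With no repressor bound, *quvJ* is transcribed.

ON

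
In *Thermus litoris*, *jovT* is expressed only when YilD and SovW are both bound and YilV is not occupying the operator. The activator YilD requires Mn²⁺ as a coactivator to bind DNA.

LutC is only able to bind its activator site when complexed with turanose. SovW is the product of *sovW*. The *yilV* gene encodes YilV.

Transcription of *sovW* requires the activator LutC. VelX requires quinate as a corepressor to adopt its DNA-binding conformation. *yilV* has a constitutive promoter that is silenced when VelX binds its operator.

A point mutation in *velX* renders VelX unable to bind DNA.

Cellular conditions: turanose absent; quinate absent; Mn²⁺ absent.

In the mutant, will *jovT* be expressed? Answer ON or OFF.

VelX is non-functional in this strain, so it has no effect.
With no repressor bound, *yilV* is transcribed.
So YilV is produced and active.
Mn²⁺ is absent, so YilD is inactive.
Turanose is absent, so LutC is inactive.
Required activator LutC is absent, so *sovW* is not transcribed.
So SovW is not produced.
With repressor YilV bound, *jovT* is not transcribed.

OFF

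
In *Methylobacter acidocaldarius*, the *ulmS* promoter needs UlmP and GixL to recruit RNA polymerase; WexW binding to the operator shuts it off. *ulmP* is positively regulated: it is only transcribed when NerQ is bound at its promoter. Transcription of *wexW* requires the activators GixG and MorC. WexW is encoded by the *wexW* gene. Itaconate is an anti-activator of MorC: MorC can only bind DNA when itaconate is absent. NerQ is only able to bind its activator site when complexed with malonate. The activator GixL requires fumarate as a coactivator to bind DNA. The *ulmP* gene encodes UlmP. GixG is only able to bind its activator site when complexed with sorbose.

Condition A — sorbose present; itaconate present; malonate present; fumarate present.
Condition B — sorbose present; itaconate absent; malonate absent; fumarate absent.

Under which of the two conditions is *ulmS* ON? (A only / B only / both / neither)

A only

Condition A:
Sorbose is present, so GixG is active.
Itaconate is present, so MorC is inactive.
Required activator MorC is absent, so *wexW* is not transcribed.
So WexW is not produced.
Malonate is present, so NerQ is active.
No repressor is bound and NerQ is active, so *ulmP* is transcribed.
So UlmP is produced and active.
Fumarate is present, so GixL is active.
No repressor is bound and UlmP and GixL are active, so *ulmS* is transcribed.
→ *ulmS* is ON in A.
Condition B:
Sorbose is present, so GixG is active.
Itaconate is absent, so MorC is active.
No repressor is bound and GixG and MorC are active, so *wexW* is transcribed.
So WexW is produced and active.
Malonate is absent, so NerQ is inactive.
Required activator NerQ is absent, so *ulmP* is not transcribed.
So UlmP is not produced.
Fumarate is absent, so GixL is inactive.
With repressor WexW bound, *ulmS* is not transcribed.
→ *ulmS* is OFF in B.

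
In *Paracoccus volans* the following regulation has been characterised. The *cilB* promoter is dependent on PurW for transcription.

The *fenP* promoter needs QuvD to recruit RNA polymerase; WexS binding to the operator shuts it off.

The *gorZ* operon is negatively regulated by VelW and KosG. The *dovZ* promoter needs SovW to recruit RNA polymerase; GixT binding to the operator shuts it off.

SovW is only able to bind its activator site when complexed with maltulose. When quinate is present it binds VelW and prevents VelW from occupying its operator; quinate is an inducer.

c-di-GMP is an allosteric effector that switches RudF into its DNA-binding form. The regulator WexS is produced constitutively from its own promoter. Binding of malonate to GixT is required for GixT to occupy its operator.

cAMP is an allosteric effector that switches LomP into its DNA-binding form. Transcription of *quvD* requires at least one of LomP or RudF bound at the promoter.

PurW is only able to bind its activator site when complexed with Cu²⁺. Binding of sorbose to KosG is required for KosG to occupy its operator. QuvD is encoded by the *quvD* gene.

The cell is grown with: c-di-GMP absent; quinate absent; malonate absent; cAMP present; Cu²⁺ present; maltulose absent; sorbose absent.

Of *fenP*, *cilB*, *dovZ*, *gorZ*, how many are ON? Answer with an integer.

1

WexS is produced constitutively and is active.
cAMP is present, so LomP is active.
c-di-GMP is absent, so RudF is inactive.
Activator LomP is present, so *quvD* is transcribed.
So QuvD is produced and active.
With repressor WexS bound, *fenP* is not transcribed.
→ *fenP* is OFF.
Cu²⁺ is present, so PurW is active.
No repressor is bound and PurW is active, so *cilB* is transcribed.
→ *cilB* is ON.
Malonate is absent, so GixT is inactive.
Maltulose is absent, so SovW is inactive.
Required activator SovW is absent, so *dovZ* is not transcribed.
→ *dovZ* is OFF.
Quinate is absent, so VelW is active.
Sorbose is absent, so KosG is inactive.
With repressor VelW bound, *gorZ* is not transcribed.
→ *gorZ* is OFF.
1 of the 4 genes is transcribed.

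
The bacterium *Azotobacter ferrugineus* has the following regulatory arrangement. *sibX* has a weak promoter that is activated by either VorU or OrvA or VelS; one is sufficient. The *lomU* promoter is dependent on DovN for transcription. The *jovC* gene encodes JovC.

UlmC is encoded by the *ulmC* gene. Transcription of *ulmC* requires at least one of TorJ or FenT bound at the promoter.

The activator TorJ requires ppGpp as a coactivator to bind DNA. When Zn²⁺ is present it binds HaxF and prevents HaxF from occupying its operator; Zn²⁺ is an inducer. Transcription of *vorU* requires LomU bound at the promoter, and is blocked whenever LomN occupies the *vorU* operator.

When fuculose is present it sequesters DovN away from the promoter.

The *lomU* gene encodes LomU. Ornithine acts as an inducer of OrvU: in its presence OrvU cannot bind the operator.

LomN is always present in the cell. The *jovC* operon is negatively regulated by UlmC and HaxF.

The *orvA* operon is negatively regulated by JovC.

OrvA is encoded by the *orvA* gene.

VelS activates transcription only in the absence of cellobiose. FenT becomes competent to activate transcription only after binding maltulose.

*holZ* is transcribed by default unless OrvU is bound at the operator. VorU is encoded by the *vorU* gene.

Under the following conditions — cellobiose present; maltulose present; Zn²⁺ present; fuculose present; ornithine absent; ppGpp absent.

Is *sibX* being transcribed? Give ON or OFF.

ON

Fuculose is present, so DovN is inactive.
Required activator DovN is absent, so *lomU* is not transcribed.
So LomU is not produced.
LomN is produced constitutively and is active.
With repressor LomN bound, *vorU* is not transcribed.
So VorU is not produced.
ppGpp is absent, so TorJ is inactive.
Maltulose is present, so FenT is active.
Activator FenT is present, so *ulmC* is transcribed.
So UlmC is produced and active.
Zn²⁺ is present, so HaxF is inactive.
With repressor UlmC bound, *jovC* is not transcribed.
So JovC is not produced.
With no repressor bound, *orvA* is transcribed.
So OrvA is produced and active.
Cellobiose is present, so VelS is inactive.
Activator OrvA is present, so *sibX* is transcribed.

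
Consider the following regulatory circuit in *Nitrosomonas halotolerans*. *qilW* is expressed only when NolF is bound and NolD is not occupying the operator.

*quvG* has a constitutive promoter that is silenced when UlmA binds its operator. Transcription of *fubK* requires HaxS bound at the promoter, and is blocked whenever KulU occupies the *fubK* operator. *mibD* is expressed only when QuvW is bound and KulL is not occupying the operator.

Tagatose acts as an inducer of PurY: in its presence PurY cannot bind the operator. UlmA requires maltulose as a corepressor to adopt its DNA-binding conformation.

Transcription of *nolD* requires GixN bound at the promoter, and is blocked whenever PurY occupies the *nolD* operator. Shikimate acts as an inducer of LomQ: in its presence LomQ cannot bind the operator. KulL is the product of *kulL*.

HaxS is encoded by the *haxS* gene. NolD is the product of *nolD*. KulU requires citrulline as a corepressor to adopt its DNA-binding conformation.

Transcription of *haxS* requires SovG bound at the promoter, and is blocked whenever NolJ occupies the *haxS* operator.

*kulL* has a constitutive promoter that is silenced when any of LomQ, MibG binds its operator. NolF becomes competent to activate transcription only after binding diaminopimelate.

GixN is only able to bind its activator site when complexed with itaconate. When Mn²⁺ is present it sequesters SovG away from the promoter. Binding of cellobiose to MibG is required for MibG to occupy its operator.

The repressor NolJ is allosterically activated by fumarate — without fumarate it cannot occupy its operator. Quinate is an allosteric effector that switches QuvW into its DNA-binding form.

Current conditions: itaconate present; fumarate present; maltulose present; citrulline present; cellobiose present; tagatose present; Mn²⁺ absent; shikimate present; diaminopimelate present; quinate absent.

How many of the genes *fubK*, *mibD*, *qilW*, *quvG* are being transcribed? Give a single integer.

Fumarate is present, so NolJ is active.
Mn²⁺ is absent, so SovG is active.
With repressor NolJ bound, *haxS* is not transcribed.
So HaxS is not produced.
Citrulline is present, so KulU is active.
With repressor KulU bound, *fubK* is not transcribed.
→ *fubK* is OFF.
Shikimate is present, so LomQ is inactive.
Cellobiose is present, so MibG is active.
With repressor MibG bound, *kulL* is not transcribed.
So KulL is not produced.
Quinate is absent, so QuvW is inactive.
Required activator QuvW is absent, so *mibD* is not transcribed.
→ *mibD* is OFF.
Diaminopimelate is present, so NolF is active.
Tagatose is present, so PurY is inactive.
Itaconate is present, so GixN is active.
No repressor is bound and GixN is active, so *nolD* is transcribed.
So NolD is produced and active.
With repressor NolD bound, *qilW* is not transcribed.
→ *qilW* is OFF.
Maltulose is present, so UlmA is active.
With repressor UlmA bound, *quvG* is not transcribed.
→ *quvG* is OFF.
0 of the 4 genes are transcribed.

0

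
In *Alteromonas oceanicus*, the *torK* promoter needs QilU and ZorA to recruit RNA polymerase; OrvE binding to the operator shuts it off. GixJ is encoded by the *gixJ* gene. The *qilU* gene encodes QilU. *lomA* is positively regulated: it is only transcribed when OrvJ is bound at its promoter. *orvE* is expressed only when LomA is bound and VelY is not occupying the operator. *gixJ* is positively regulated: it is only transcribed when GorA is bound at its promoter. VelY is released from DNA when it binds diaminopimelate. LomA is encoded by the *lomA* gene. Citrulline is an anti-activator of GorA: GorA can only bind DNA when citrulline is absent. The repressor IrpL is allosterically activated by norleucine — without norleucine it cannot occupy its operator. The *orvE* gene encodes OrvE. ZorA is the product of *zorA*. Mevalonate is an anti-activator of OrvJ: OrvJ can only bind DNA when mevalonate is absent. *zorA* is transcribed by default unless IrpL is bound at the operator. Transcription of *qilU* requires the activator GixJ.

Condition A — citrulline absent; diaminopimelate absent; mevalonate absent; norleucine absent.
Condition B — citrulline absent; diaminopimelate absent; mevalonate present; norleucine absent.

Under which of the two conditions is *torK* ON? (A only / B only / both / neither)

both

Condition A:
Citrulline is absent, so GorA is active.
No repressor is bound and GorA is active, so *gixJ* is transcribed.
So GixJ is produced and active.
No repressor is bound and GixJ is active, so *qilU* is transcribed.
So QilU is produced and active.
Diaminopimelate is absent, so VelY is active.
Mevalonate is absent, so OrvJ is active.
No repressor is bound and OrvJ is active, so *lomA* is transcribed.
So LomA is produced and active.
With repressor VelY bound, *orvE* is not transcribed.
So OrvE is not produced.
Norleucine is absent, so IrpL is inactive.
With no repressor bound, *zorA* is transcribed.
So ZorA is produced and active.
No repressor is bound and QilU and ZorA are active, so *torK* is transcribed.
→ *torK* is ON in A.
Condition B:
Citrulline is absent, so GorA is active.
No repressor is bound and GorA is active, so *gixJ* is transcribed.
So GixJ is produced and active.
No repressor is bound and GixJ is active, so *qilU* is transcribed.
So QilU is produced and active.
Diaminopimelate is absent, so VelY is active.
Mevalonate is present, so OrvJ is inactive.
Required activator OrvJ is absent, so *lomA* is not transcribed.
So LomA is not produced.
With repressor VelY bound, *orvE* is not transcribed.
So OrvE is not produced.
Norleucine is absent, so IrpL is inactive.
With no repressor bound, *zorA* is transcribed.
So ZorA is produced and active.
No repressor is bound and QilU and ZorA are active, so *torK* is transcribed.
→ *torK* is ON in B.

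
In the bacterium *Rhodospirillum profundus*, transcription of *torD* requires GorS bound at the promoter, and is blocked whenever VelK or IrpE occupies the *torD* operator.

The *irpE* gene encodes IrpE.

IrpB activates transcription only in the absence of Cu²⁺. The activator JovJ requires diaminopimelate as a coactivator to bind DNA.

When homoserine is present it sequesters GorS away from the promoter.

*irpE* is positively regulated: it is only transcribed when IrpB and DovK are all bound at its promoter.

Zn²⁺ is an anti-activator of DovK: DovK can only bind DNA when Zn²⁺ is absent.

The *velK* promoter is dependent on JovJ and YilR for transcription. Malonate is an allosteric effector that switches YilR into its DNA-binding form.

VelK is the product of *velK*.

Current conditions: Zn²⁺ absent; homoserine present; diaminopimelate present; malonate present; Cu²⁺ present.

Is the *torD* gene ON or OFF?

OFF

Homoserine is present, so GorS is inactive.
Diaminopimelate is present, so JovJ is active.
Malonate is present, so YilR is active.
No repressor is bound and JovJ and YilR are active, so *velK* is transcribed.
So VelK is produced and active.
Cu²⁺ is present, so IrpB is inactive.
Zn²⁺ is absent, so DovK is active.
Required activator IrpB is absent, so *irpE* is not transcribed.
So IrpE is not produced.
With repressor VelK bound, *torD* is not transcribed.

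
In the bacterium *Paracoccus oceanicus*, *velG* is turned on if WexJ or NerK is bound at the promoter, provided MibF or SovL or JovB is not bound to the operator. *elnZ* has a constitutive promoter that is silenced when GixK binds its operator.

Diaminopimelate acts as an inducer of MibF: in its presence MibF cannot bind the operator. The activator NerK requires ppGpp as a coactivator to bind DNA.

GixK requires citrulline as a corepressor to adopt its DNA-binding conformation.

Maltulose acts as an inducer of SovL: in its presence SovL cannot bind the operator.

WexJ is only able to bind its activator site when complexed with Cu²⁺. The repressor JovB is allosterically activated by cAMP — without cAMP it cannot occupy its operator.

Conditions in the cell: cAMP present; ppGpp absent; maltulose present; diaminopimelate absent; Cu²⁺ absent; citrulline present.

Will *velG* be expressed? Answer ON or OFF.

OFF

Diaminopimelate is absent, so MibF is active.
Cu²⁺ is absent, so WexJ is inactive.
Maltulose is present, so SovL is inactive.
ppGpp is absent, so NerK is inactive.
cAMP is present, so JovB is active.
With repressor MibF bound, *velG* is not transcribed.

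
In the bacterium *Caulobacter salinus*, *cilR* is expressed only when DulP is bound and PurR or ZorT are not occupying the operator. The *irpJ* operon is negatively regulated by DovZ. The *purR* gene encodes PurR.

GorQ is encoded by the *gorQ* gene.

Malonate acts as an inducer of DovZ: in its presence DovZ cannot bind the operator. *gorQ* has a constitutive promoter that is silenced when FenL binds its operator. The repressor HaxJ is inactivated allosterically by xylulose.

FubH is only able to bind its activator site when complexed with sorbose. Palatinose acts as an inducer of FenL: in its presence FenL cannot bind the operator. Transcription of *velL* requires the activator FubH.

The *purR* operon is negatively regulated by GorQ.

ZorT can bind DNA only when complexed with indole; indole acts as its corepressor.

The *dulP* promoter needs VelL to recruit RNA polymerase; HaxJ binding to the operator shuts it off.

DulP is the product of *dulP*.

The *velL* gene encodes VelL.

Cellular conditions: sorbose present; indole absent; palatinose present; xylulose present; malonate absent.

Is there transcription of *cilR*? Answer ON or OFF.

Xylulose is present, so HaxJ is inactive.
Sorbose is present, so FubH is active.
No repressor is bound and FubH is active, so *velL* is transcribed.
So VelL is produced and active.
No repressor is bound and VelL is active, so *dulP* is transcribed.
So DulP is produced and active.
Palatinose is present, so FenL is inactive.
With no repressor bound, *gorQ* is transcribed.
So GorQ is produced and active.
With repressor GorQ bound, *purR* is not transcribed.
So PurR is not produced.
Indole is absent, so ZorT is inactive.
No repressor is bound and DulP is active, so *cilR* is transcribed.

ON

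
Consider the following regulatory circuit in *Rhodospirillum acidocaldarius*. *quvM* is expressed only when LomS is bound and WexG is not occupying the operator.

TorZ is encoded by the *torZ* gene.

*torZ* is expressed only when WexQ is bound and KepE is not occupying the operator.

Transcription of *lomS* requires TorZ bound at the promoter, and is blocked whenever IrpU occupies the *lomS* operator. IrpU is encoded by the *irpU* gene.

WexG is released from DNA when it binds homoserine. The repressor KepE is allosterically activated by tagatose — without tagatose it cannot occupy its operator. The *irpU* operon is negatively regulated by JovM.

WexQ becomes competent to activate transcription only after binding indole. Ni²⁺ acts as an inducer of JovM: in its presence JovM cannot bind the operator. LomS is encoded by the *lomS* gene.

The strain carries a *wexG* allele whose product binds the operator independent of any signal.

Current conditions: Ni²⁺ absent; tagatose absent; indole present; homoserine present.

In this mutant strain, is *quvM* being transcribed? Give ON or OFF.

OFF

WexG is constitutively active in this strain.
Ni²⁺ is absent, so JovM is active.
With repressor JovM bound, *irpU* is not transcribed.
So IrpU is not produced.
Indole is present, so WexQ is active.
Tagatose is absent, so KepE is inactive.
No repressor is bound and WexQ is active, so *torZ* is transcribed.
So TorZ is produced and active.
No repressor is bound and TorZ is active, so *lomS* is transcribed.
So LomS is produced and active.
With repressor WexG bound, *quvM* is not transcribed.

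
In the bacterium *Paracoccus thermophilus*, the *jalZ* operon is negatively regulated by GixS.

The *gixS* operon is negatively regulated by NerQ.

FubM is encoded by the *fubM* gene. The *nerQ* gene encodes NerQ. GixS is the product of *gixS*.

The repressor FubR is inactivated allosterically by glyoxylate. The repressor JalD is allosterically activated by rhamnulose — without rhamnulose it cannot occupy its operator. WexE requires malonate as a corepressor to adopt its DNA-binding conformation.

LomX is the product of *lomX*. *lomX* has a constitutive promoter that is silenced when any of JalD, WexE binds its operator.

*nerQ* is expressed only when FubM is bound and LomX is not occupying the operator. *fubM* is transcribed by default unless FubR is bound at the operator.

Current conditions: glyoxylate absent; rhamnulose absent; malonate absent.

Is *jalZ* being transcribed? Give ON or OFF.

Glyoxylate is absent, so FubR is active.
With repressor FubR bound, *fubM* is not transcribed.
So FubM is not produced.
Rhamnulose is absent, so JalD is inactive.
Malonate is absent, so WexE is inactive.
With no repressor bound, *lomX* is transcribed.
So LomX is produced and active.
With repressor LomX bound, *nerQ* is not transcribed.
So NerQ is not produced.
With no repressor bound, *gixS* is transcribed.
So GixS is produced and active.
With repressor GixS bound, *jalZ* is not transcribed.

OFF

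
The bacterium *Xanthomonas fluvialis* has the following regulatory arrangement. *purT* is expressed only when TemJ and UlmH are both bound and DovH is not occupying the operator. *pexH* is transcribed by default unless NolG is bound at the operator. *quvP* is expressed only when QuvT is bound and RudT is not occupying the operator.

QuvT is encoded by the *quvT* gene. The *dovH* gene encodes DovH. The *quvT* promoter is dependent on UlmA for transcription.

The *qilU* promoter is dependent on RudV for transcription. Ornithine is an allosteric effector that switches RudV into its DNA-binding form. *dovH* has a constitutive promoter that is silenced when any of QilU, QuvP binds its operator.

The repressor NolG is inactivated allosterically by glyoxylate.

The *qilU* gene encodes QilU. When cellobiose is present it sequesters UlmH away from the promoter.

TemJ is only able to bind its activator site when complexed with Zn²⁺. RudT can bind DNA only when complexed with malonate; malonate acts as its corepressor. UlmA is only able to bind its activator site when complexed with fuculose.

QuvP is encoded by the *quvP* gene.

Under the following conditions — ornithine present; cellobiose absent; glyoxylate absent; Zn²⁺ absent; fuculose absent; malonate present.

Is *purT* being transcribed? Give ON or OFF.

Zn²⁺ is absent, so TemJ is inactive.
Cellobiose is absent, so UlmH is active.
Ornithine is present, so RudV is active.
No repressor is bound and RudV is active, so *qilU* is transcribed.
So QilU is produced and active.
Malonate is present, so RudT is active.
Fuculose is absent, so UlmA is inactive.
Required activator UlmA is absent, so *quvT* is not transcribed.
So QuvT is not produced.
With repressor RudT bound, *quvP* is not transcribed.
So QuvP is not produced.
With repressor QilU bound, *dovH* is not transcribed.
So DovH is not produced.
Required activator TemJ is absent, so *purT* is not transcribed.

OFF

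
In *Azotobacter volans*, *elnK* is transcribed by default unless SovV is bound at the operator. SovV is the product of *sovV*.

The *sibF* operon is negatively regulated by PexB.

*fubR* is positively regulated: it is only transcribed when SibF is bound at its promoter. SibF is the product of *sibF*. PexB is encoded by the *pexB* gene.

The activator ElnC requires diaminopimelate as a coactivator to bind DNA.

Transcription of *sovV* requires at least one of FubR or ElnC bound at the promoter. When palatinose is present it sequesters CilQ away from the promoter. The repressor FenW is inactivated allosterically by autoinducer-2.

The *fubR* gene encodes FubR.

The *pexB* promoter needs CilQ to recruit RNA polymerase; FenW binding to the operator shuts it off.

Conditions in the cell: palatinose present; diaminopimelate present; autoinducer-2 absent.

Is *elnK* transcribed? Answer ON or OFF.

OFF

Palatinose is present, so CilQ is inactive.
Autoinducer-2 is absent, so FenW is active.
With repressor FenW bound, *pexB* is not transcribed.
So PexB is not produced.
With no repressor bound, *sibF* is transcribed.
So SibF is produced and active.
No repressor is bound and SibF is active, so *fubR* is transcribed.
So FubR is produced and active.
Diaminopimelate is present, so ElnC is active.
Activator FubR is present, so *sovV* is transcribed.
So SovV is produced and active.
With repressor SovV bound, *elnK* is not transcribed.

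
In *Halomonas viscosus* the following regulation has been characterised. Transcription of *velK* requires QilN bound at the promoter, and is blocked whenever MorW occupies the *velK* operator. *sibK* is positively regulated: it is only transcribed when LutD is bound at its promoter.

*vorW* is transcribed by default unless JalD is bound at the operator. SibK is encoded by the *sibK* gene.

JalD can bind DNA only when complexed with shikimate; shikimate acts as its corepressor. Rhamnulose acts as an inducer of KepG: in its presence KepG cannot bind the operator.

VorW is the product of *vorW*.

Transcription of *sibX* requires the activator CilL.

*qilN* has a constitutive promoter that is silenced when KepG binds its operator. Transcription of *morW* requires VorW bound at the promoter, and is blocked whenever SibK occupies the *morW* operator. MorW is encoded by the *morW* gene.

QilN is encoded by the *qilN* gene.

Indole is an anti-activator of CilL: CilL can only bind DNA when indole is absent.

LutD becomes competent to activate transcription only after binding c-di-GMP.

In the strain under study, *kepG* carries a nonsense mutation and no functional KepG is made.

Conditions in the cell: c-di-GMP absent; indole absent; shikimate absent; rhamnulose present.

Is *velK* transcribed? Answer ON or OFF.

Shikimate is absent, so JalD is inactive.
With no repressor bound, *vorW* is transcribed.
So VorW is produced and active.
c-di-GMP is absent, so LutD is inactive.
Required activator LutD is absent, so *sibK* is not transcribed.
So SibK is not produced.
No repressor is bound and VorW is active, so *morW* is transcribed.
So MorW is produced and active.
KepG is non-functional in this strain, so it has no effect.
With no repressor bound, *qilN* is transcribed.
So QilN is produced and active.
With repressor MorW bound, *velK* is not transcribed.

OFF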